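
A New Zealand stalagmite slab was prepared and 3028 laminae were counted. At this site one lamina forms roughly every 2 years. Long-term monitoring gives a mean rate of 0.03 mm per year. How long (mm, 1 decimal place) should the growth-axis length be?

3028 laminae at 2 years each span 3028 × 2 = 6056 years.
6056 years at 0.03 mm/year gives 0.03 × 6056 = 181.7 mm.

181.7 mm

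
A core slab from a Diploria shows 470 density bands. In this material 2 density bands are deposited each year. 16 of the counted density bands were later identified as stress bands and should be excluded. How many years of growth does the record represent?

True density band count = 470 − 16 = 454.
With 2 density bands per year, 454 / 2 = 227 years.

227 years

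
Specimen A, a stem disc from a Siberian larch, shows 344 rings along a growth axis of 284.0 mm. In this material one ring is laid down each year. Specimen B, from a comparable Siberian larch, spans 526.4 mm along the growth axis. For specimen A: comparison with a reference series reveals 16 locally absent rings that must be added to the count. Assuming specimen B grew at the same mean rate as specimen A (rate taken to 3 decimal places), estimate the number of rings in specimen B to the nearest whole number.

Specimen A: correcting the raw count gives 344 + 16 = 360 true rings.
A: Extension rate ≈ 284.0 / 360 = 0.789 mm/year.
For B, 526.4 / 0.789 = 667.17 years ≈ 667 rings.

667 rings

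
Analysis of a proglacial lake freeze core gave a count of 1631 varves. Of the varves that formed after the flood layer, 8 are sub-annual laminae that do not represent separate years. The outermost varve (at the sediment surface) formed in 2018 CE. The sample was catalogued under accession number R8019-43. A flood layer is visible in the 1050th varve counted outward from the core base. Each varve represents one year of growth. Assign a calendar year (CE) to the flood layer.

The flood layer sits at varve 1050 from the core base, so 1631 − 1050 = 581 varves formed after it.
Excluding 8 false varves: 581 − 8 = 573.
The varve at the sediment surface is 2018 CE, so the flood layer dates to 2018 − 573 = 1445 CE.

1445 CE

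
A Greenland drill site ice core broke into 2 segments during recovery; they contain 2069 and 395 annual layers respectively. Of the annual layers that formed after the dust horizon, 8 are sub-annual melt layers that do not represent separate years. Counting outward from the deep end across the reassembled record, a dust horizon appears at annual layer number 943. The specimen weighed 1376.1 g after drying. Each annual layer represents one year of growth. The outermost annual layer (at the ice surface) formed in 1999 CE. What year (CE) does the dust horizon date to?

486 CE

Total annual layers = 2069 + 395 = 2464.
The dust horizon sits at annual layer 943 from the deep end, so 2464 − 943 = 1521 annual layers formed after it.
1521 − 8 false = 1513 true annual layers after the dust horizon.
1999 − 1513 = 486 CE.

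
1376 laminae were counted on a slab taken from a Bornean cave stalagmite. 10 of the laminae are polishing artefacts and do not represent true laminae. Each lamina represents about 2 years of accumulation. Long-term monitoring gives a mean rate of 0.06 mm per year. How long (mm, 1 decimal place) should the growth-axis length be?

163.9 mm

True lamina count = 1376 − 10 = 1366.
At 2 years per lamina, 1366 × 2 = 2732 years.
Length ≈ 0.06 × 2732 = 163.9 mm.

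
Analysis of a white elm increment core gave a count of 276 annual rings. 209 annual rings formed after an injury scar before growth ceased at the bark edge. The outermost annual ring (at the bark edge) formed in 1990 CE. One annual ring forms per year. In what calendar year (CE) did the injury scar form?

1781 CE

There are 209 annual rings younger than the injury scar.
Counting back 209 years from 1990 CE places the injury scar in 1990 − 209 = 1781 CE.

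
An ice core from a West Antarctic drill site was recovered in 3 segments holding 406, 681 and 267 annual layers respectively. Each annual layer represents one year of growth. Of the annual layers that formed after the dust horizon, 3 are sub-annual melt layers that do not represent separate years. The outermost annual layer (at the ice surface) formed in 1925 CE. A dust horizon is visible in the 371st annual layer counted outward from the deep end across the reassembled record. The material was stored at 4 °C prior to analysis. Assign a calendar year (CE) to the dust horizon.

945 CE

Total annual layers = 406 + 681 + 267 = 1354.
The dust horizon sits at annual layer 371 from the deep end, so 1354 − 371 = 983 annual layers formed after it.
Excluding 3 false annual layers: 983 − 3 = 980.
The annual layer at the ice surface is 1925 CE, so the dust horizon dates to 1925 − 980 = 945 CE.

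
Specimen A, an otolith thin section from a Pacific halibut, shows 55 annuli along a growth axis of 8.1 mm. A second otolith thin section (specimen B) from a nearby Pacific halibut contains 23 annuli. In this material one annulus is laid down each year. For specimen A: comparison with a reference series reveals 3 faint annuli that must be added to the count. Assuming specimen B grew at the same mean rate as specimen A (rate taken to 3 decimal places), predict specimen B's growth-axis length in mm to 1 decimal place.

3.2 mm

Specimen A: adjusted count: 55 + 3 = 58 annuli.
A: Extension rate ≈ 8.1 / 58 = 0.140 mm/yr.
Length of B = 0.140 × 23 = 3.2 mm.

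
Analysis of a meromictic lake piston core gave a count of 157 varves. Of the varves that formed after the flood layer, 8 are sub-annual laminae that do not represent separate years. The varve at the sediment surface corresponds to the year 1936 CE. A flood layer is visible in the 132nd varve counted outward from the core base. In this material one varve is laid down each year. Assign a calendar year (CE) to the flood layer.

1919 CE

The flood layer sits at varve 132 from the core base, so 157 − 132 = 25 varves formed after it.
Removing the 8 false varves leaves 25 − 8 = 17 true varves beyond the flood layer.
1936 − 17 = 1919 CE.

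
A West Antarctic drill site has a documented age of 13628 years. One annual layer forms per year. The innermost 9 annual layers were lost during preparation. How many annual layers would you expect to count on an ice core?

13619 annual layers

One annual layer per year gives 13628 annual layers over 13628 years.
Less the 9 uncaptured annual layers: 13628 − 9 = 13619.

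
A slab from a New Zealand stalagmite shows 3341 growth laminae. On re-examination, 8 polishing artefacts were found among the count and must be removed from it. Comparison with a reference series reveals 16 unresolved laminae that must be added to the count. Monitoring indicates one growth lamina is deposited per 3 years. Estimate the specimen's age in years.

After corrections the count is 3341 − 8 + 16 = 3349 growth laminae.
At 3 years per growth lamina, 3349 × 3 = 10047 years.

10047 years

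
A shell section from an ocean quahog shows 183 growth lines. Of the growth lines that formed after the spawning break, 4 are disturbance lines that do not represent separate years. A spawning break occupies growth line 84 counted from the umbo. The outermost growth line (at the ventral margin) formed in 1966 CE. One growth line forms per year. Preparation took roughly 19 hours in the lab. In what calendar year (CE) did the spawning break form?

1871 CE

183 − 84 = 99 growth lines lie beyond the spawning break toward the ventral margin.
Excluding 4 false growth lines: 99 − 4 = 95.
Counting back 95 years from 1966 CE places the spawning break in 1966 − 95 = 1871 CE.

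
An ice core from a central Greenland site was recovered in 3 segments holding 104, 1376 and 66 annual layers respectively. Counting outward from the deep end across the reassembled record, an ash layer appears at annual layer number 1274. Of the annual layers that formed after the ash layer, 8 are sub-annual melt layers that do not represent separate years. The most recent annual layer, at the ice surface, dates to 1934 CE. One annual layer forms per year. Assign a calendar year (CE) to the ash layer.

1670 CE

Total annual layers = 104 + 1376 + 66 = 1546.
Between annual layer 1274 and the ice surface there are 1546 − 1274 = 272 annual layers.
272 − 8 false = 264 true annual layers after the ash layer.
Counting back 264 years from 1934 CE places the ash layer in 1934 − 264 = 1670 CE.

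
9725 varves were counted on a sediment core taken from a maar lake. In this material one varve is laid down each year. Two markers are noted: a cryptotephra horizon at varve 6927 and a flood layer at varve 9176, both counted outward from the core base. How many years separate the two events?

2249 years

9176 − 6927 = 2249 varves lie between the two events.
At one varve per year, 2249 years elapsed between them.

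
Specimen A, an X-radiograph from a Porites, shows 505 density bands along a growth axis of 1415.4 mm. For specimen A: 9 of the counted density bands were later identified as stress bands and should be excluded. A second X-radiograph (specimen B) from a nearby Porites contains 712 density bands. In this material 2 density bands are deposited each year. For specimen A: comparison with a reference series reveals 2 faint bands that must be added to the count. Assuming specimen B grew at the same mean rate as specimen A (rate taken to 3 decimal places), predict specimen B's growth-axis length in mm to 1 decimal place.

2023.5 mm

Specimen A: correcting the raw count gives 505 − 9 + 2 = 498 true density bands.
Specimen A: dividing by 2 density bands per year: 498 / 2 = 249 years.
A: 1415.4 mm over 249 years gives 1415.4 / 249 ≈ 5.684 mm/yr.
Specimen B: 712 density bands at 2 per year is 712 / 2 = 356 years. Length of B = 5.684 × 356 = 2023.5 mm.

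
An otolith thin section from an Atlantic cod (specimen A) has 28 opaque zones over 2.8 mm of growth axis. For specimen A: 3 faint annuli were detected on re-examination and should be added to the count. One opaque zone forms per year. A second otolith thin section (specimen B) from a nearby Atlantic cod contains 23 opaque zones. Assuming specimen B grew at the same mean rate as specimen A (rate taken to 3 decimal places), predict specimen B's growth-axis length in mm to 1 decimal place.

Specimen A: adjusted count: 28 + 3 = 31 opaque zones.
A: 2.8 mm over 31 years gives 2.8 / 31 ≈ 0.090 mm per year.
Length of B = 0.090 × 23 = 2.1 mm.

2.1 mm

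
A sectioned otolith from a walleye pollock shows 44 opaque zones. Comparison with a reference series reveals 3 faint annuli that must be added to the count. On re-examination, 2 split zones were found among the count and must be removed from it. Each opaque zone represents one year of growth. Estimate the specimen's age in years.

Correcting the raw count gives 44 − 2 + 3 = 45 true opaque zones.
With a one-to-one opaque zone periodicity this is 45 years.

45 years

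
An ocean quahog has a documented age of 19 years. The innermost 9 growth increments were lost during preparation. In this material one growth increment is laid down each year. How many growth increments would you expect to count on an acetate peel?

One growth increment per year gives 19 growth increments over 19 years.
19 − 9 missed = 10 growth increments expected in the prepared section.

10 growth increments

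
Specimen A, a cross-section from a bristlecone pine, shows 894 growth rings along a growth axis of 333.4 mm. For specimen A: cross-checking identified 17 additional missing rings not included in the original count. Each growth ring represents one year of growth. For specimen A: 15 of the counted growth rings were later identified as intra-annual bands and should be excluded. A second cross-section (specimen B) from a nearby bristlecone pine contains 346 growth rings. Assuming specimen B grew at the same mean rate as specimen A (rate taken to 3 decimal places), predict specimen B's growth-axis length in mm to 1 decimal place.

128.7 mm

Specimen A: correcting the raw count gives 894 − 15 + 17 = 896 true growth rings.
A: 333.4 mm over 896 years gives 333.4 / 896 ≈ 0.372 mm per year.
Length of B = 0.372 × 346 = 128.7 mm.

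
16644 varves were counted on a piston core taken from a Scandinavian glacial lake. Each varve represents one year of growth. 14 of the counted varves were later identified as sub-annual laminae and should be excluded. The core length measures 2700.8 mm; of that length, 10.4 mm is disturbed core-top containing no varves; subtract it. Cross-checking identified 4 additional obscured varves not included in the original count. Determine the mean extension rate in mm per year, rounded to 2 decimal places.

0.16 mm per year

Correcting the raw count gives 16644 − 14 + 4 = 16634 true varves.
Removing the 10.4 mm offcut leaves 2700.8 − 10.4 = 2690.4 mm.
Extension rate ≈ 2690.4 / 16634 = 0.16 mm per year.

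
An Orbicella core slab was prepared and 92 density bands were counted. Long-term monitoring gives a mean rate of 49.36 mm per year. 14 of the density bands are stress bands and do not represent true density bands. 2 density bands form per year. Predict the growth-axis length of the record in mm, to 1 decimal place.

Correcting the raw count gives 92 − 14 = 78 true density bands.
78 density bands at 2 per year is 78 / 2 = 39 years.
Predicted length = 49.36 mm/year × 39 years = 1925.0 mm.

1925.0 mm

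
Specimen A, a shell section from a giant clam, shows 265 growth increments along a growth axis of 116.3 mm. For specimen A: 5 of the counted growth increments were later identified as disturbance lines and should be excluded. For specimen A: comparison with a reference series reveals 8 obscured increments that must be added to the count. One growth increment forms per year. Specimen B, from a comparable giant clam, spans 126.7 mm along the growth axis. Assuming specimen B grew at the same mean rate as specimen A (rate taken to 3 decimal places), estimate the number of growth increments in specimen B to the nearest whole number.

Specimen A: correcting the raw count gives 265 − 5 + 8 = 268 true growth increments.
A: Mean rate = 116.3 mm / 268 years ≈ 0.434 mm/yr.
B spans 126.7 / 0.434 = 291.94 years ≈ 292 growth increments.

292 growth increments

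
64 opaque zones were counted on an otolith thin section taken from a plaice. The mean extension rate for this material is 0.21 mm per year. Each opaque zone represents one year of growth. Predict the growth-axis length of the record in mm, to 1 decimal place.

The record spans 64 years at 0.21 mm per year.
Length ≈ 0.21 × 64 = 13.4 mm.

13.4 mm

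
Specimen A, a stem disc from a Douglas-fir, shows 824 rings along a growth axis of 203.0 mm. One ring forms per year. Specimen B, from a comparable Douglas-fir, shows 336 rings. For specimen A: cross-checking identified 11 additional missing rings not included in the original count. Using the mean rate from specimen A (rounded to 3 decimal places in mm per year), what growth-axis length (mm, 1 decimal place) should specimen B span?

81.6 mm

Specimen A: correcting the raw count gives 824 + 11 = 835 true rings.
A: 203.0 mm over 835 years gives 203.0 / 835 ≈ 0.243 mm/yr.
For B, 0.243 mm/year × 336 years = 81.6 mm.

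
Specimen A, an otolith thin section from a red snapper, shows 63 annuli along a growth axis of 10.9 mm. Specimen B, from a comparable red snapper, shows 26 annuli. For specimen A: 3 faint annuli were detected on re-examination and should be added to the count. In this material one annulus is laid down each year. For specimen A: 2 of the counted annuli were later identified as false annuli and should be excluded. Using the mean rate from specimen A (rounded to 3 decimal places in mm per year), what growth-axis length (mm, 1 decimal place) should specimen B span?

4.4 mm

Specimen A: correcting the raw count gives 63 − 2 + 3 = 64 true annuli.
A: Extension rate ≈ 10.9 / 64 = 0.170 mm/year.
Length of B = 0.170 × 26 = 4.4 mm.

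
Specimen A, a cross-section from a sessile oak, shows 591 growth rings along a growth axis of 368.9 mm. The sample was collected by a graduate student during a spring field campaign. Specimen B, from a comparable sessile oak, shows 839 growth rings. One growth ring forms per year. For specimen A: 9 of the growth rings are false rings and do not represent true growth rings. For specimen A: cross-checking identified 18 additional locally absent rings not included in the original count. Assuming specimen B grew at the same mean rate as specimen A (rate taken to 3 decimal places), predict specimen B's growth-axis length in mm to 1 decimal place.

Specimen A: after corrections the count is 591 − 9 + 18 = 600 growth rings.
A: 368.9 mm over 600 years gives 368.9 / 600 ≈ 0.615 mm per year.
For B, 0.615 mm/year × 839 years = 516.0 mm.

516.0 mm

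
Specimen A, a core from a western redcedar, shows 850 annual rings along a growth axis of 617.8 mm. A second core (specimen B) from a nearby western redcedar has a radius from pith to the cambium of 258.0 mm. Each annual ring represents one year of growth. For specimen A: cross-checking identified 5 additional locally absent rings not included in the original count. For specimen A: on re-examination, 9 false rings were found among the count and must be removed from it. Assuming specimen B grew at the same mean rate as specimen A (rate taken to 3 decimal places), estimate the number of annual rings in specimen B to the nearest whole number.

Specimen A: true annual ring count = 850 − 9 + 5 = 846.
A: Mean rate = 617.8 mm / 846 years ≈ 0.730 mm/year.
For B, 258.0 / 0.730 = 353.42 years ≈ 353 annual rings.

353 annual rings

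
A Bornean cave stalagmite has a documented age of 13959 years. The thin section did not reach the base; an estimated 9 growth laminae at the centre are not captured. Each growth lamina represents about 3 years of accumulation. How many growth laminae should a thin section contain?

4644 growth laminae

One growth lamina every 3 years means 13959 / 3 = 4653 growth laminae.
Subtracting the 9 growth laminae not captured gives 4653 − 9 = 4644 growth laminae in the record.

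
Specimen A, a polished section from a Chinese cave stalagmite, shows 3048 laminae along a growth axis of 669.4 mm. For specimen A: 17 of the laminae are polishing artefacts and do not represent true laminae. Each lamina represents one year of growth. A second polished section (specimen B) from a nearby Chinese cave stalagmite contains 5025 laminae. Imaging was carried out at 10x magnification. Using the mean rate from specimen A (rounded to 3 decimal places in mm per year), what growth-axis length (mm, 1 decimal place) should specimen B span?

1110.5 mm

Specimen A: adjusted count: 3048 − 17 = 3031 laminae.
A: Extension rate ≈ 669.4 / 3031 = 0.221 mm/yr.
Length of B = 0.221 × 5025 = 1110.5 mm.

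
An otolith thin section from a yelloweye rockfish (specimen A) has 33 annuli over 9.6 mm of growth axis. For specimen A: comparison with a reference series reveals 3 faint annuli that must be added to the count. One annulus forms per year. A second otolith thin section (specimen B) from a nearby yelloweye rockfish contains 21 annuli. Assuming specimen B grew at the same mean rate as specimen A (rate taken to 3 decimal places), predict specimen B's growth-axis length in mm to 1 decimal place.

Specimen A: correcting the raw count gives 33 + 3 = 36 true annuli.
A: Mean rate = 9.6 mm / 36 years ≈ 0.267 mm/yr.
Length of B = 0.267 × 21 = 5.6 mm.

5.6 mm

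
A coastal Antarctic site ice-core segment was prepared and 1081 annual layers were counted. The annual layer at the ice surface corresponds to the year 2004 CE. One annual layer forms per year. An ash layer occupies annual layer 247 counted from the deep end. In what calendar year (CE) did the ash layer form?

1170 CE

The ash layer sits at annual layer 247 from the deep end, so 1081 − 247 = 834 annual layers formed after it.
2004 − 834 = 1170 CE.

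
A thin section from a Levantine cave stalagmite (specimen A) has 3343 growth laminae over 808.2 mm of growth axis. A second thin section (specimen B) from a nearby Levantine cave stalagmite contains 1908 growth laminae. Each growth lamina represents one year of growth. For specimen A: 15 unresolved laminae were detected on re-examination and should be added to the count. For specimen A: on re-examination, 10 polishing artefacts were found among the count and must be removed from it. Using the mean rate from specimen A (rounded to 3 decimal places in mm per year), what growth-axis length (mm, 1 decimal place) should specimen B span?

Specimen A: correcting the raw count gives 3343 − 10 + 15 = 3348 true growth laminae.
A: 808.2 mm over 3348 years gives 808.2 / 3348 ≈ 0.241 mm per year.
B's length ≈ 0.241 × 1908 = 459.8 mm.

459.8 mm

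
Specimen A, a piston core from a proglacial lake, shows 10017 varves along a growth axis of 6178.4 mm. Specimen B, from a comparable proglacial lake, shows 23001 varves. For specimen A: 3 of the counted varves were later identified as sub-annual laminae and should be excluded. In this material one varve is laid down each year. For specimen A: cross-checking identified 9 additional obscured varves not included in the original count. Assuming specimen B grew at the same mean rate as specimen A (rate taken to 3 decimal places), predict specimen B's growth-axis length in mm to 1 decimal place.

Specimen A: adjusted count: 10017 − 3 + 9 = 10023 varves.
A: Extension rate ≈ 6178.4 / 10023 = 0.616 mm/year.
Length of B = 0.616 × 23001 = 14168.6 mm.

14168.6 mm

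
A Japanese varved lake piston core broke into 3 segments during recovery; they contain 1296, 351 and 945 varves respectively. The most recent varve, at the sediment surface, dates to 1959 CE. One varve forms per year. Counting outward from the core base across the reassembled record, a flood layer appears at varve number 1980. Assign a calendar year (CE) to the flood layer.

1347 CE

Total varves = 1296 + 351 + 945 = 2592.
Between varve 1980 and the sediment surface there are 2592 − 1980 = 612 varves.
Counting back 612 years from 1959 CE places the flood layer in 1959 − 612 = 1347 CE.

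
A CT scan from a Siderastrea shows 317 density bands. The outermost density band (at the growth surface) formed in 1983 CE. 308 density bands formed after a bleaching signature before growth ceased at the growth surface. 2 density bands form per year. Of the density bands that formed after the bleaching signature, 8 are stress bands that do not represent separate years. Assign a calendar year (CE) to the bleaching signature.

1833 CE

There are 308 density bands younger than the bleaching signature.
Removing the 8 false density bands leaves 308 − 8 = 300 true density bands beyond the bleaching signature.
300 density bands at 2 per year is 300 / 2 = 150 years.
1983 − 150 = 1833 CE.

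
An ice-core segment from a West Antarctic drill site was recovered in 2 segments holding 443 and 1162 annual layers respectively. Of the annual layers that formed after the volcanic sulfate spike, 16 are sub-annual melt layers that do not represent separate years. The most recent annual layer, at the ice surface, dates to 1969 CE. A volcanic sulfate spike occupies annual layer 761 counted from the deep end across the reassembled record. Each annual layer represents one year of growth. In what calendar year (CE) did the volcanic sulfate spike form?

Total annual layers = 443 + 1162 = 1605.
The volcanic sulfate spike sits at annual layer 761 from the deep end, so 1605 − 761 = 844 annual layers formed after it.
Excluding 16 false annual layers: 844 − 16 = 828.
1969 − 828 = 1141 CE.

1141 CE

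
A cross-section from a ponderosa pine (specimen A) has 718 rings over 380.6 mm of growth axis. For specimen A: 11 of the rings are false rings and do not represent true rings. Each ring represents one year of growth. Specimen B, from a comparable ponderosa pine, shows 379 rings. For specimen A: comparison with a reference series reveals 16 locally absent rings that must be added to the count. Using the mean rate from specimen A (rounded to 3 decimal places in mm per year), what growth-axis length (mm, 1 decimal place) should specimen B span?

199.4 mm

Specimen A: true ring count = 718 − 11 + 16 = 723.
A: Mean rate = 380.6 mm / 723 years ≈ 0.526 mm/yr.
Length of B = 0.526 × 379 = 199.4 mm.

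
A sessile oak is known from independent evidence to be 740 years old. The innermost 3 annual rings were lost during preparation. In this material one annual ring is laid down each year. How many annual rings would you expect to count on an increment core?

737 annual rings

Expected annual rings over 740 years: 740.
Subtracting the 3 annual rings not captured gives 740 − 3 = 737 annual rings in the record.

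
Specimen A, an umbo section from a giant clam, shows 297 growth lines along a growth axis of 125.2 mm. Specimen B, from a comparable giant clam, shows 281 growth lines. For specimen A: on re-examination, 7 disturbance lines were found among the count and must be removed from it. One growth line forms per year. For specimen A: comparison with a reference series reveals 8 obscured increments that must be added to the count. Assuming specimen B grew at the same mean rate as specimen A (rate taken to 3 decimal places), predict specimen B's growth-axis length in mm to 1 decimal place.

Specimen A: after corrections the count is 297 − 7 + 8 = 298 growth lines.
A: Extension rate ≈ 125.2 / 298 = 0.420 mm per year.
B's length ≈ 0.420 × 281 = 118.0 mm.

118.0 mm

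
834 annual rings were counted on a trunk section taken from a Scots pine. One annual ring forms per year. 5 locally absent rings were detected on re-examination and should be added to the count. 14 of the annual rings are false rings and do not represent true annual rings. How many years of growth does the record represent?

Adjusted count: 834 − 14 + 5 = 825 annual rings.
At one annual ring per year, that is 825 years.

825 years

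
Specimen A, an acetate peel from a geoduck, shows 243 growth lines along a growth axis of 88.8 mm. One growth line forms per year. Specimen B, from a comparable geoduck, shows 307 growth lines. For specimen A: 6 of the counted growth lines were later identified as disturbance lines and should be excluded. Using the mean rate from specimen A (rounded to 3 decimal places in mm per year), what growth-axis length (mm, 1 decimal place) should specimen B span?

115.1 mm

Specimen A: correcting the raw count gives 243 − 6 = 237 true growth lines.
A: Extension rate ≈ 88.8 / 237 = 0.375 mm/year.
For B, 0.375 mm/year × 307 years = 115.1 mm.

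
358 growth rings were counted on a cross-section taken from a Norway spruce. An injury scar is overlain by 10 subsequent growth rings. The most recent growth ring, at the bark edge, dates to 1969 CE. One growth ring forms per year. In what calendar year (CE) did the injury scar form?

1959 CE

10 growth rings post-date the injury scar.
The growth ring at the bark edge is 1969 CE, so the injury scar dates to 1969 − 10 = 1959 CE.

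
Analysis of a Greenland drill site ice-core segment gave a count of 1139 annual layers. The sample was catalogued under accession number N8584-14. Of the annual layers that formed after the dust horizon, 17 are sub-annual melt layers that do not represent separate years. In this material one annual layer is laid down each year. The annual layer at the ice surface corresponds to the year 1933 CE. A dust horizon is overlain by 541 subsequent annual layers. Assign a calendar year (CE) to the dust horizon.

1409 CE

541 annual layers post-date the dust horizon.
Excluding 17 false annual layers: 541 − 17 = 524.
1933 − 524 = 1409 CE.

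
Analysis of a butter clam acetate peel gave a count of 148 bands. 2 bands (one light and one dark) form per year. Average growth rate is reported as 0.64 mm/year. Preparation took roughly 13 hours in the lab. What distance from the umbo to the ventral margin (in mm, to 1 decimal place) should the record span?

47.4 mm

148 bands at 2 per year is 148 / 2 = 74 years.
Length ≈ 0.64 × 74 = 47.4 mm.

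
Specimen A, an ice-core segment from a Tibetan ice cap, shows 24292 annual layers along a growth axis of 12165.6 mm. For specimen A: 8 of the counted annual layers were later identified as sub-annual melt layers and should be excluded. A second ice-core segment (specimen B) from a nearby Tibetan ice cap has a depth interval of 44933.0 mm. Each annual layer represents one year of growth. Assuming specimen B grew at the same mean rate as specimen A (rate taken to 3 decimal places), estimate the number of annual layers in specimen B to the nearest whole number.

89687 annual layers

Specimen A: correcting the raw count gives 24292 − 8 = 24284 true annual layers.
A: 12165.6 mm over 24284 years gives 12165.6 / 24284 ≈ 0.501 mm/year.
B spans 44933.0 / 0.501 = 89686.63 years ≈ 89687 annual layers.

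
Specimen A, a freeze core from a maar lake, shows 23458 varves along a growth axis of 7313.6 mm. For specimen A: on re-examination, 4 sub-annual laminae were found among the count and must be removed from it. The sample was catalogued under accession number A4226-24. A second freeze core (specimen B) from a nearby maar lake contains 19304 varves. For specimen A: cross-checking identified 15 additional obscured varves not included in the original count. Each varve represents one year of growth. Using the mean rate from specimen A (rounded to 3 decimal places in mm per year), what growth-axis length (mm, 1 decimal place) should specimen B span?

6022.8 mm

Specimen A: correcting the raw count gives 23458 − 4 + 15 = 23469 true varves.
A: Extension rate ≈ 7313.6 / 23469 = 0.312 mm/year.
For B, 0.312 mm/year × 19304 years = 6022.8 mm.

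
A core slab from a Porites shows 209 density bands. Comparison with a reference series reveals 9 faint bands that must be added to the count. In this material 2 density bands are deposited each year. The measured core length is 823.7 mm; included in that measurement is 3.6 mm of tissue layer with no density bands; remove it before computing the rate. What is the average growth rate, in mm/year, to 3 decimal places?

True density band count = 209 + 9 = 218.
218 density bands at 2 per year is 218 / 2 = 109 years.
Removing the 3.6 mm offcut leaves 823.7 − 3.6 = 820.1 mm.
Extension rate ≈ 820.1 / 109 = 7.524 mm/year.

7.524 mm/year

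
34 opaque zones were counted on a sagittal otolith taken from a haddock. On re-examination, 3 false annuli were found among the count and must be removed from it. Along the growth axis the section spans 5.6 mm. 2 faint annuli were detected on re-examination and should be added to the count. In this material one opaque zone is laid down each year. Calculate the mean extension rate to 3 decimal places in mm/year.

Correcting the raw count gives 34 − 3 + 2 = 33 true opaque zones.
5.6 mm over 33 years gives 5.6 / 33 ≈ 0.170 mm/year.

0.170 mm/year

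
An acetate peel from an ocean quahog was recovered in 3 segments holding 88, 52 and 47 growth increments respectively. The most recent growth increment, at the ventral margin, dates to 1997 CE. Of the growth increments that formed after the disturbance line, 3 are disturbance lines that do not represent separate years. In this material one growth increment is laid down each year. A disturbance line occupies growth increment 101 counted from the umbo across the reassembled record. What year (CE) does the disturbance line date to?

Total growth increments = 88 + 52 + 47 = 187.
Between growth increment 101 and the ventral margin there are 187 − 101 = 86 growth increments.
86 − 3 false = 83 true growth increments after the disturbance line.
Counting back 83 years from 1997 CE places the disturbance line in 1997 − 83 = 1914 CE.

1914 CE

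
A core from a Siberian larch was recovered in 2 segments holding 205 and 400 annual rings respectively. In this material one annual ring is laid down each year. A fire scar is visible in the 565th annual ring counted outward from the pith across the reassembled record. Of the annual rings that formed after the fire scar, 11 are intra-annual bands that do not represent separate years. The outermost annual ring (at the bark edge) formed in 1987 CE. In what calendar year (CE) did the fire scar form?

1958 CE

Total annual rings = 205 + 400 = 605.
605 − 565 = 40 annual rings lie beyond the fire scar toward the bark edge.
Removing the 11 false annual rings leaves 40 − 11 = 29 true annual rings beyond the fire scar.
Counting back 29 years from 1987 CE places the fire scar in 1987 − 29 = 1958 CE.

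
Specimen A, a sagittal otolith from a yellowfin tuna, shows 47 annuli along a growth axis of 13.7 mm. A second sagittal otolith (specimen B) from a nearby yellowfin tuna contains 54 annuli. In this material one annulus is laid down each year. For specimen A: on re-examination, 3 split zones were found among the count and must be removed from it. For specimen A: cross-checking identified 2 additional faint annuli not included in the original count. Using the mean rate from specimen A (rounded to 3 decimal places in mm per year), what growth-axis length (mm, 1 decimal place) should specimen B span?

Specimen A: correcting the raw count gives 47 − 3 + 2 = 46 true annuli.
A: Mean rate = 13.7 mm / 46 years ≈ 0.298 mm per year.
Length of B = 0.298 × 54 = 16.1 mm.

16.1 mm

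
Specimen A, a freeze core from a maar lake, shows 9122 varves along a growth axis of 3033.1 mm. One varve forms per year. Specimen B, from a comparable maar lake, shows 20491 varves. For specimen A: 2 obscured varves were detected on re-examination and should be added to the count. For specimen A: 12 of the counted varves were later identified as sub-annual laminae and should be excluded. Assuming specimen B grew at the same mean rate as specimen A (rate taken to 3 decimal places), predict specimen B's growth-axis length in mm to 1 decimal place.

Specimen A: correcting the raw count gives 9122 − 12 + 2 = 9112 true varves.
A: Extension rate ≈ 3033.1 / 9112 = 0.333 mm/yr.
For B, 0.333 mm/year × 20491 years = 6823.5 mm.

6823.5 mm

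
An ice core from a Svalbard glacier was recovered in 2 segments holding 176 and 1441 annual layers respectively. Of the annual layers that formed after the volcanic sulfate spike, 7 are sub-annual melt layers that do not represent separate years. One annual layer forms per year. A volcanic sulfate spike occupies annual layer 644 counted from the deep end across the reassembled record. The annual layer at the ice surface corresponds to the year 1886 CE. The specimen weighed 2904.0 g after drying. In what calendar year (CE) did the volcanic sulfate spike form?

Total annual layers = 176 + 1441 = 1617.
The volcanic sulfate spike sits at annual layer 644 from the deep end, so 1617 − 644 = 973 annual layers formed after it.
Excluding 7 false annual layers: 973 − 7 = 966.
Counting back 966 years from 1886 CE places the volcanic sulfate spike in 1886 − 966 = 920 CE.

920 CE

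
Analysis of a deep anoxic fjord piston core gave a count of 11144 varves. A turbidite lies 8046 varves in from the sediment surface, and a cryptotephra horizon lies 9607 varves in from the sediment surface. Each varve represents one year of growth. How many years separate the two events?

Separation: 9607 − 8046 = 1561 varves.
That is 1561 years at one varve per year.

1561 yr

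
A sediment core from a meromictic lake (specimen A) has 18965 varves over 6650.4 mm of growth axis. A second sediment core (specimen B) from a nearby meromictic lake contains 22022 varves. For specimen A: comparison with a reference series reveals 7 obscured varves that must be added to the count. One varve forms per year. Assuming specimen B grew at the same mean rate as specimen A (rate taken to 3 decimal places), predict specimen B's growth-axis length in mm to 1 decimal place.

Specimen A: adjusted count: 18965 + 7 = 18972 varves.
A: Extension rate ≈ 6650.4 / 18972 = 0.351 mm/yr.
For B, 0.351 mm/year × 22022 years = 7729.7 mm.

7729.7 mm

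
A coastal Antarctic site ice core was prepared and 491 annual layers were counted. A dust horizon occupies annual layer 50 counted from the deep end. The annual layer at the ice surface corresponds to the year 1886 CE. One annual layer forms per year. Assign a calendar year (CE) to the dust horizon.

1445 CE

The dust horizon sits at annual layer 50 from the deep end, so 491 − 50 = 441 annual layers formed after it.
1886 − 441 = 1445 CE.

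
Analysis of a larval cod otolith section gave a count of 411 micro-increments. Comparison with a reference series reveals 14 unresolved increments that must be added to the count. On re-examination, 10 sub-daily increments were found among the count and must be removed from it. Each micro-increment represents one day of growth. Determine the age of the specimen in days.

415 d

Correcting the raw count gives 411 − 10 + 14 = 415 true micro-increments.
One micro-increment per day makes the duration 415 days.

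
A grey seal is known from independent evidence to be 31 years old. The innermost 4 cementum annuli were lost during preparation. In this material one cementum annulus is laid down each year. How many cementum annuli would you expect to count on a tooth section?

One cementum annulus per year gives 31 cementum annuli over 31 years.
Subtracting the 4 cementum annuli not captured gives 31 − 4 = 27 cementum annuli in the record.

27 cementum annuli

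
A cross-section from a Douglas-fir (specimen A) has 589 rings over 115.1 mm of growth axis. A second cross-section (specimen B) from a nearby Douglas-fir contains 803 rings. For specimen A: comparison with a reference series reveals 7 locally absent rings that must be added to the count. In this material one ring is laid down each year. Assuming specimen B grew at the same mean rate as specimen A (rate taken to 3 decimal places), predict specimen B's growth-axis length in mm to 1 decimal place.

155.0 mm

Specimen A: after corrections the count is 589 + 7 = 596 rings.
A: Mean rate = 115.1 mm / 596 years ≈ 0.193 mm/yr.
B's length ≈ 0.193 × 803 = 155.0 mm.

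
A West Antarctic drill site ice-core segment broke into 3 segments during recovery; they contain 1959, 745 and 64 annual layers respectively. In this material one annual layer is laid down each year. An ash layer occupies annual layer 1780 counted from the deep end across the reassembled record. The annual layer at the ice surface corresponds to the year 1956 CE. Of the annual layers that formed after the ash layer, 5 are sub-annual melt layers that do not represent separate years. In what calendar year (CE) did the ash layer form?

Total annual layers = 1959 + 745 + 64 = 2768.
2768 − 1780 = 988 annual layers lie beyond the ash layer toward the ice surface.
988 − 5 false = 983 true annual layers after the ash layer.
Counting back 983 years from 1956 CE places the ash layer in 1956 − 983 = 973 CE.

973 CE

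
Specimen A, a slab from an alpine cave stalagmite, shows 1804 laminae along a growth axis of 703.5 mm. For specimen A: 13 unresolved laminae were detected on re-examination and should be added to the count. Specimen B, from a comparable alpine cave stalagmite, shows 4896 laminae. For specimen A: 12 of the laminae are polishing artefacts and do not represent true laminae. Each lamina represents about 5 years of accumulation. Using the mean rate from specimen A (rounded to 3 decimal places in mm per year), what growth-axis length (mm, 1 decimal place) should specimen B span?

1909.4 mm

Specimen A: adjusted count: 1804 − 12 + 13 = 1805 laminae.
Specimen A: at 5 years per lamina, 1805 × 5 = 9025 years.
A: 703.5 mm over 9025 years gives 703.5 / 9025 ≈ 0.078 mm/year.
Specimen B: at 5 years per lamina, 4896 × 5 = 24480 years. Length of B = 0.078 × 24480 = 1909.4 mm.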